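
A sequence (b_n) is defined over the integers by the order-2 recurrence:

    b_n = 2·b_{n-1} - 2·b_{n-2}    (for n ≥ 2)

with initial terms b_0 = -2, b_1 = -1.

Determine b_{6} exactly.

-8

b_2 = 2·-1 + -2·-2 = 2
b_3 = 2·2 + -2·-1 = 6
b_4 = 2·6 + -2·2 = 8
b_5 = 2·8 + -2·6 = 4
b_6 = 2·4 + -2·8 = -8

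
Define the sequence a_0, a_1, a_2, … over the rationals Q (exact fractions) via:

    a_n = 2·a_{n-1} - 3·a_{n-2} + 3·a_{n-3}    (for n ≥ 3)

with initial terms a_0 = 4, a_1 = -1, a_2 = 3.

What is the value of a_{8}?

147

a_3 = 2·3 + -3·-1 + 3·4 = 21
a_4 = 2·21 + -3·3 + 3·-1 = 30
a_5 = 2·30 + -3·21 + 3·3 = 6
a_6 = 2·6 + -3·30 + 3·21 = -15
a_7 = 2·-15 + -3·6 + 3·30 = 42
a_8 = 2·42 + -3·-15 + 3·6 = 147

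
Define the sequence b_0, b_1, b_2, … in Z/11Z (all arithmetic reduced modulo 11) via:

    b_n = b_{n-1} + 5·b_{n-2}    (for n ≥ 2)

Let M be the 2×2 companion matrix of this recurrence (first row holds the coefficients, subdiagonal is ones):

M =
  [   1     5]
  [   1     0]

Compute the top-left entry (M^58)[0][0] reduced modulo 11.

(M^58)[0][0] is the top entry after applying M 58 times to the unit state (1, 0). Equivalently it is h_{59} for the auxiliary sequence (h_n) obeying the same recurrence with h_1 = 1 and h_i = 0 for 0 ≤ i < 1:
h_2 = 1·1 + 5·0 = 1
h_3 = 1·1 + 5·1 = 6
h_4 = 1·6 + 5·1 = 0
h_5 = 1·0 + 5·6 = 8
h_6 = 1·8 + 5·0 = 8
h_7 = 1·8 + 5·8 = 4
h_8 = 1·4 + 5·8 = 0
h_9 = 1·0 + 5·4 = 9
h_10 = 1·9 + 5·0 = 9
h_11 = 1·9 + 5·9 = 10
h_12 = 1·10 + 5·9 = 0
h_13 = 1·0 + 5·10 = 6
h_14 = 1·6 + 5·0 = 6
h_15 = 1·6 + 5·6 = 3
h_16 = 1·3 + 5·6 = 0
h_17 = 1·0 + 5·3 = 4
h_18 = 1·4 + 5·0 = 4
h_19 = 1·4 + 5·4 = 2
h_20 = 1·2 + 5·4 = 0
h_21 = 1·0 + 5·2 = 10
h_22 = 1·10 + 5·0 = 10
h_23 = 1·10 + 5·10 = 5
h_24 = 1·5 + 5·10 = 0
h_25 = 1·0 + 5·5 = 3
h_26 = 1·3 + 5·0 = 3
h_27 = 1·3 + 5·3 = 7
h_28 = 1·7 + 5·3 = 0
h_29 = 1·0 + 5·7 = 2
h_30 = 1·2 + 5·0 = 2
h_31 = 1·2 + 5·2 = 1
h_32 = 1·1 + 5·2 = 0
h_33 = 1·0 + 5·1 = 5
h_34 = 1·5 + 5·0 = 5
h_35 = 1·5 + 5·5 = 8
h_36 = 1·8 + 5·5 = 0
h_37 = 1·0 + 5·8 = 7
h_38 = 1·7 + 5·0 = 7
h_39 = 1·7 + 5·7 = 9
h_40 = 1·9 + 5·7 = 0
h_41 = 1·0 + 5·9 = 1
h_42 = 1·1 + 5·0 = 1
h_43 = 1·1 + 5·1 = 6
h_44 = 1·6 + 5·1 = 0
h_45 = 1·0 + 5·6 = 8
h_46 = 1·8 + 5·0 = 8
h_47 = 1·8 + 5·8 = 4
h_48 = 1·4 + 5·8 = 0
h_49 = 1·0 + 5·4 = 9
h_50 = 1·9 + 5·0 = 9
h_51 = 1·9 + 5·9 = 10
h_52 = 1·10 + 5·9 = 0
h_53 = 1·0 + 5·10 = 6
h_54 = 1·6 + 5·0 = 6
h_55 = 1·6 + 5·6 = 3
h_56 = 1·3 + 5·6 = 0
h_57 = 1·0 + 5·3 = 4
h_58 = 1·4 + 5·0 = 4
h_59 = 1·4 + 5·4 = 2

2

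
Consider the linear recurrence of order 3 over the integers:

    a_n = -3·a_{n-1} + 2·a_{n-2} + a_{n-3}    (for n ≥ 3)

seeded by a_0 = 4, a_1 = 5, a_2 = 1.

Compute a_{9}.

14705

a_3 = -3·1 + 2·5 + 1·4 = 11
a_4 = -3·11 + 2·1 + 1·5 = -26
a_5 = -3·-26 + 2·11 + 1·1 = 101
a_6 = -3·101 + 2·-26 + 1·11 = -344
a_7 = -3·-344 + 2·101 + 1·-26 = 1208
a_8 = -3·1208 + 2·-344 + 1·101 = -4211
a_9 = -3·-4211 + 2·1208 + 1·-344 = 14705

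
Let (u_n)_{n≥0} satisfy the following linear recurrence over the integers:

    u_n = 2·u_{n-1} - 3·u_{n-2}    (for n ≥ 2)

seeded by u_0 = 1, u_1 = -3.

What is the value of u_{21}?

-234963

u_2 = 2·-3 + -3·1 = -9
u_3 = 2·-9 + -3·-3 = -9
u_4 = 2·-9 + -3·-9 = 9
u_5 = 2·9 + -3·-9 = 45
u_6 = 2·45 + -3·9 = 63
u_7 = 2·63 + -3·45 = -9
u_8 = 2·-9 + -3·63 = -207
u_9 = 2·-207 + -3·-9 = -387
u_10 = 2·-387 + -3·-207 = -153
u_11 = 2·-153 + -3·-387 = 855
u_12 = 2·855 + -3·-153 = 2169
u_13 = 2·2169 + -3·855 = 1773
u_14 = 2·1773 + -3·2169 = -2961
u_15 = 2·-2961 + -3·1773 = -11241
u_16 = 2·-11241 + -3·-2961 = -13599
u_17 = 2·-13599 + -3·-11241 = 6525
u_18 = 2·6525 + -3·-13599 = 53847
u_19 = 2·53847 + -3·6525 = 88119
u_20 = 2·88119 + -3·53847 = 14697
u_21 = 2·14697 + -3·88119 = -234963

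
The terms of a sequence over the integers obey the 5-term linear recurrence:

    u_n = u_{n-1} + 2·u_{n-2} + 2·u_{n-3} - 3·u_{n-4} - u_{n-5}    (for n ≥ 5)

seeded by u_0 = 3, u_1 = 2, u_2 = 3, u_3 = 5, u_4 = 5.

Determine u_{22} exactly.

u_5 = 1·5 + 2·5 + 2·3 + -3·2 + -1·3 = 12
u_6 = 1·12 + 2·5 + 2·5 + -3·3 + -1·2 = 21
u_7 = 1·21 + 2·12 + 2·5 + -3·5 + -1·3 = 37
u_8 = 1·37 + 2·21 + 2·12 + -3·5 + -1·5 = 83
u_9 = 1·83 + 2·37 + 2·21 + -3·12 + -1·5 = 158
u_10 = 1·158 + 2·83 + 2·37 + -3·21 + -1·12 = 323
u_11 = 1·323 + 2·158 + 2·83 + -3·37 + -1·21 = 673
u_12 = 1·673 + 2·323 + 2·158 + -3·83 + -1·37 = 1349
u_13 = 1·1349 + 2·673 + 2·323 + -3·158 + -1·83 = 2784
u_14 = 1·2784 + 2·1349 + 2·673 + -3·323 + -1·158 = 5701
u_15 = 1·5701 + 2·2784 + 2·1349 + -3·673 + -1·323 = 11625
u_16 = 1·11625 + 2·5701 + 2·2784 + -3·1349 + -1·673 = 23875
u_17 = 1·23875 + 2·11625 + 2·5701 + -3·2784 + -1·1349 = 48826
u_18 = 1·48826 + 2·23875 + 2·11625 + -3·5701 + -1·2784 = 99939
u_19 = 1·99939 + 2·48826 + 2·23875 + -3·11625 + -1·5701 = 204765
u_20 = 1·204765 + 2·99939 + 2·48826 + -3·23875 + -1·11625 = 419045
u_21 = 1·419045 + 2·204765 + 2·99939 + -3·48826 + -1·23875 = 858100
u_22 = 1·858100 + 2·419045 + 2·204765 + -3·99939 + -1·48826 = 1757077

1757077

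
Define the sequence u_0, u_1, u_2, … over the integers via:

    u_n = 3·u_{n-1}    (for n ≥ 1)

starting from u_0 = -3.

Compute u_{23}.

-282429536481

u_1 = 3·-3 = -9
u_2 = 3·-9 = -27
u_3 = 3·-27 = -81
u_4 = 3·-81 = -243
u_5 = 3·-243 = -729
u_6 = 3·-729 = -2187
u_7 = 3·-2187 = -6561
u_8 = 3·-6561 = -19683
u_9 = 3·-19683 = -59049
u_10 = 3·-59049 = -177147
u_11 = 3·-177147 = -531441
u_12 = 3·-531441 = -1594323
u_13 = 3·-1594323 = -4782969
u_14 = 3·-4782969 = -14348907
u_15 = 3·-14348907 = -43046721
u_16 = 3·-43046721 = -129140163
u_17 = 3·-129140163 = -387420489
u_18 = 3·-387420489 = -1162261467
u_19 = 3·-1162261467 = -3486784401
u_20 = 3·-3486784401 = -10460353203
u_21 = 3·-10460353203 = -31381059609
u_22 = 3·-31381059609 = -94143178827
u_23 = 3·-94143178827 = -282429536481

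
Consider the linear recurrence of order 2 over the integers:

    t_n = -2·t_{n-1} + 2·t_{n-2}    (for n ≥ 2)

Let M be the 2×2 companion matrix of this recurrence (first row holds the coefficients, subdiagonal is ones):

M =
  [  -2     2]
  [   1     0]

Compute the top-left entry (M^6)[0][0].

328

(M^6)[0][0] is the top entry after applying M 6 times to the unit state (1, 0). Equivalently it is h_{7} for the auxiliary sequence (h_n) obeying the same recurrence with h_1 = 1 and h_i = 0 for 0 ≤ i < 1:
h_2 = -2·1 + 2·0 = -2
h_3 = -2·-2 + 2·1 = 6
h_4 = -2·6 + 2·-2 = -16
h_5 = -2·-16 + 2·6 = 44
h_6 = -2·44 + 2·-16 = -120
h_7 = -2·-120 + 2·44 = 328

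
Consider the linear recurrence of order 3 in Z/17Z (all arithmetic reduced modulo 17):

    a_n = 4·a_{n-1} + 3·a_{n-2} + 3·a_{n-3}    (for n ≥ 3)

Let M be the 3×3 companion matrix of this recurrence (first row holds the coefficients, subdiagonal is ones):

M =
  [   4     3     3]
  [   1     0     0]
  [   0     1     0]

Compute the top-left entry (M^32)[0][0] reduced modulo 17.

1

(M^32)[0][0] is the top entry after applying M 32 times to the unit state (1, 0, 0). Equivalently it is h_{34} for the auxiliary sequence (h_n) obeying the same recurrence with h_2 = 1 and h_i = 0 for 0 ≤ i < 2:
h_3 = 4·1 + 3·0 + 3·0 = 4
h_4 = 4·4 + 3·1 + 3·0 = 2
h_5 = 4·2 + 3·4 + 3·1 = 6
h_6 = 4·6 + 3·2 + 3·4 = 8
h_7 = 4·8 + 3·6 + 3·2 = 5
h_8 = 4·5 + 3·8 + 3·6 = 11
h_9 = 4·11 + 3·5 + 3·8 = 15
h_10 = 4·15 + 3·11 + 3·5 = 6
h_11 = 4·6 + 3·15 + 3·11 = 0
h_12 = 4·0 + 3·6 + 3·15 = 12
h_13 = 4·12 + 3·0 + 3·6 = 15
h_14 = 4·15 + 3·12 + 3·0 = 11
h_15 = 4·11 + 3·15 + 3·12 = 6
h_16 = 4·6 + 3·11 + 3·15 = 0
h_17 = 4·0 + 3·6 + 3·11 = 0
h_18 = 4·0 + 3·0 + 3·6 = 1
(h_16, h_17, h_18) = (0, 0, 1) = (h_0, h_1, h_2), so the sequence has period 16.
34 ≡ 2 (mod 16), hence h_34 = h_2 = 1.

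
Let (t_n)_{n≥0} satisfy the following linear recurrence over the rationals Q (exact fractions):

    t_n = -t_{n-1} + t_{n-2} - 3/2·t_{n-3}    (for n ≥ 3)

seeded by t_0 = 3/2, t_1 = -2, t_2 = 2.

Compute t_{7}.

-157/2

t_3 = -1·2 + 1·-2 + -3/2·3/2 = -25/4
t_4 = -1·-25/4 + 1·2 + -3/2·-2 = 45/4
t_5 = -1·45/4 + 1·-25/4 + -3/2·2 = -41/2
t_6 = -1·-41/2 + 1·45/4 + -3/2·-25/4 = 329/8
t_7 = -1·329/8 + 1·-41/2 + -3/2·45/4 = -157/2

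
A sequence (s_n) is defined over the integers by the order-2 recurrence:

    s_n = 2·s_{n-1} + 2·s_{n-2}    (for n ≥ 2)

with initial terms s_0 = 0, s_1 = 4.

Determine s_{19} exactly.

s_2 = 2·4 + 2·0 = 8
s_3 = 2·8 + 2·4 = 24
s_4 = 2·24 + 2·8 = 64
s_5 = 2·64 + 2·24 = 176
s_6 = 2·176 + 2·64 = 480
s_7 = 2·480 + 2·176 = 1312
s_8 = 2·1312 + 2·480 = 3584
s_9 = 2·3584 + 2·1312 = 9792
s_10 = 2·9792 + 2·3584 = 26752
s_11 = 2·26752 + 2·9792 = 73088
s_12 = 2·73088 + 2·26752 = 199680
s_13 = 2·199680 + 2·73088 = 545536
s_14 = 2·545536 + 2·199680 = 1490432
s_15 = 2·1490432 + 2·545536 = 4071936
s_16 = 2·4071936 + 2·1490432 = 11124736
s_17 = 2·11124736 + 2·4071936 = 30393344
s_18 = 2·30393344 + 2·11124736 = 83036160
s_19 = 2·83036160 + 2·30393344 = 226859008

226859008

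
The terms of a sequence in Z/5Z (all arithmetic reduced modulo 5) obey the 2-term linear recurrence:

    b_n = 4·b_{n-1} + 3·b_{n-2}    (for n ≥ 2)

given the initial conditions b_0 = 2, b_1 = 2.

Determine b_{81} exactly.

4

b_2 = 4·2 + 3·2 = 4
b_3 = 4·4 + 3·2 = 2
b_4 = 4·2 + 3·4 = 0
b_5 = 4·0 + 3·2 = 1
b_6 = 4·1 + 3·0 = 4
b_7 = 4·4 + 3·1 = 4
b_8 = 4·4 + 3·4 = 3
b_9 = 4·3 + 3·4 = 4
b_10 = 4·4 + 3·3 = 0
b_11 = 4·0 + 3·4 = 2
b_12 = 4·2 + 3·0 = 3
b_13 = 4·3 + 3·2 = 3
b_14 = 4·3 + 3·3 = 1
b_15 = 4·1 + 3·3 = 3
b_16 = 4·3 + 3·1 = 0
b_17 = 4·0 + 3·3 = 4
b_18 = 4·4 + 3·0 = 1
b_19 = 4·1 + 3·4 = 1
b_20 = 4·1 + 3·1 = 2
b_21 = 4·2 + 3·1 = 1
b_22 = 4·1 + 3·2 = 0
b_23 = 4·0 + 3·1 = 3
b_24 = 4·3 + 3·0 = 2
b_25 = 4·2 + 3·3 = 2
(b_24, b_25) = (2, 2) = (b_0, b_1), so the sequence has period 24.
81 ≡ 9 (mod 24), hence b_81 = b_9 = 4.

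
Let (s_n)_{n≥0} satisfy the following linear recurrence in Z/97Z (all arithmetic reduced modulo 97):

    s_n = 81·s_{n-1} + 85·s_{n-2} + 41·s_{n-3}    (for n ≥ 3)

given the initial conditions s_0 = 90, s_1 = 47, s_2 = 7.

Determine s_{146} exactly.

71

s_3 = 81·7 + 85·47 + 41·90 = 7
s_4 = 81·7 + 85·7 + 41·47 = 82
s_5 = 81·82 + 85·7 + 41·7 = 55
s_6 = 81·55 + 85·82 + 41·7 = 72
s_7 = 81·72 + 85·55 + 41·82 = 95
s_8 = 81·95 + 85·72 + 41·55 = 65
Continuing the recurrence:
  s_9 = 93;  s_10 = 75;  s_11 = 58;  s_12 = 45;  s_13 = 10;  s_14 = 29
  s_15 = 0;  s_16 = 62;  s_17 = 3;  s_18 = 81;  s_19 = 46;  s_20 = 64
  s_21 = 96;  s_22 = 67;  s_23 = 12;  s_24 = 30;  s_25 = 86;  s_26 = 17
  s_27 = 23;  s_28 = 44;  s_29 = 8;  s_30 = 93;  s_31 = 26;  s_32 = 57
  s_33 = 67;  s_34 = 86;  s_35 = 60;  s_36 = 76;  s_37 = 38;  s_38 = 67
  s_39 = 36;  s_40 = 81;  s_41 = 49;  s_42 = 11;  s_43 = 35;  s_44 = 56
  s_45 = 8;  s_46 = 53;  s_47 = 91;  s_48 = 79;  s_49 = 11;  s_50 = 85
  s_51 = 1;  s_52 = 94;  s_53 = 29;  s_54 = 1;  s_55 = 95;  s_56 = 45
  s_57 = 24;  s_58 = 61;  s_59 = 96;  s_60 = 74;  s_61 = 68;  s_62 = 20
  s_63 = 55;  s_64 = 19;  s_65 = 50;  s_66 = 63;  s_67 = 44;  s_68 = 8
  s_69 = 84;  s_70 = 73;  s_71 = 92;  s_72 = 29;  s_73 = 67;  s_74 = 24
  s_75 = 1;  s_76 = 18;  s_77 = 5;  s_78 = 36;  s_79 = 5;  s_80 = 81
  s_81 = 23;  s_82 = 29;  s_83 = 59;  s_84 = 39;  s_85 = 51;  s_86 = 68
  s_87 = 93;  s_88 = 78;  s_89 = 36;  s_90 = 70;  s_91 = 94;  s_92 = 5
  s_93 = 13;  s_94 = 94;  s_95 = 0;  s_96 = 84;  s_97 = 85;  s_98 = 57
  s_99 = 57;  s_100 = 46;  s_101 = 44;  s_102 = 14;  s_103 = 67;  s_104 = 79
  s_105 = 58;  s_106 = 95;  s_107 = 53;  s_108 = 2;  s_109 = 26;  s_110 = 84
  s_111 = 75;  s_112 = 22;  s_113 = 58;  s_114 = 40;  s_115 = 51;  s_116 = 15
  s_117 = 12;  s_118 = 70;  s_119 = 30;  s_120 = 45;  s_121 = 44;  s_122 = 83
  s_123 = 86;  s_124 = 14;  s_125 = 13;  s_126 = 46;  s_127 = 70;  s_128 = 25
  s_129 = 64;  s_130 = 91;  s_131 = 62;  s_132 = 55;  s_133 = 70;  s_134 = 83
  s_135 = 87;  s_136 = 94;  s_137 = 79;  s_138 = 11;  s_139 = 14;  s_140 = 70
  s_141 = 36;  s_142 = 31;  s_143 = 2;  s_144 = 5
s_145 = 81·5 + 85·2 + 41·31 = 3
s_146 = 81·3 + 85·5 + 41·2 = 71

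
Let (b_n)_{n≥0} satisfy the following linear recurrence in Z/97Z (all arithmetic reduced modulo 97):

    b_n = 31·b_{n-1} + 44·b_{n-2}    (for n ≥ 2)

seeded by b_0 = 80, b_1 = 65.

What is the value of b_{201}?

44

b_2 = 31·65 + 44·80 = 6
b_3 = 31·6 + 44·65 = 39
b_4 = 31·39 + 44·6 = 18
b_5 = 31·18 + 44·39 = 43
b_6 = 31·43 + 44·18 = 88
b_7 = 31·88 + 44·43 = 61
b_8 = 31·61 + 44·88 = 40
b_9 = 31·40 + 44·61 = 44
b_10 = 31·44 + 44·40 = 20
b_11 = 31·20 + 44·44 = 34
b_12 = 31·34 + 44·20 = 91
b_13 = 31·91 + 44·34 = 49
b_14 = 31·49 + 44·91 = 91
b_15 = 31·91 + 44·49 = 30
b_16 = 31·30 + 44·91 = 84
b_17 = 31·84 + 44·30 = 44
b_18 = 31·44 + 44·84 = 16
b_19 = 31·16 + 44·44 = 7
b_20 = 31·7 + 44·16 = 48
b_21 = 31·48 + 44·7 = 50
b_22 = 31·50 + 44·48 = 73
b_23 = 31·73 + 44·50 = 1
b_24 = 31·1 + 44·73 = 42
b_25 = 31·42 + 44·1 = 85
b_26 = 31·85 + 44·42 = 21
b_27 = 31·21 + 44·85 = 26
b_28 = 31·26 + 44·21 = 81
b_29 = 31·81 + 44·26 = 66
b_30 = 31·66 + 44·81 = 81
b_31 = 31·81 + 44·66 = 80
b_32 = 31·80 + 44·81 = 30
b_33 = 31·30 + 44·80 = 85
b_34 = 31·85 + 44·30 = 75
b_35 = 31·75 + 44·85 = 51
b_36 = 31·51 + 44·75 = 31
b_37 = 31·31 + 44·51 = 4
b_38 = 31·4 + 44·31 = 33
b_39 = 31·33 + 44·4 = 35
b_40 = 31·35 + 44·33 = 15
b_41 = 31·15 + 44·35 = 65
b_42 = 31·65 + 44·15 = 56
b_43 = 31·56 + 44·65 = 37
b_44 = 31·37 + 44·56 = 22
b_45 = 31·22 + 44·37 = 79
b_46 = 31·79 + 44·22 = 22
b_47 = 31·22 + 44·79 = 84
b_48 = 31·84 + 44·22 = 80
b_49 = 31·80 + 44·84 = 65
(b_48, b_49) = (80, 65) = (b_0, b_1), so the sequence has period 48.
201 ≡ 9 (mod 48), hence b_201 = b_9 = 44.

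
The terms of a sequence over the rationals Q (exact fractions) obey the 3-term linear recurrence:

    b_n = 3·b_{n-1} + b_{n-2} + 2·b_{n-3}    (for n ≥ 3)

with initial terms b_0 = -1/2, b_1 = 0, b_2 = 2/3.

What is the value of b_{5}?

b_3 = 3·2/3 + 1·0 + 2·-1/2 = 1
b_4 = 3·1 + 1·2/3 + 2·0 = 11/3
b_5 = 3·11/3 + 1·1 + 2·2/3 = 40/3

40/3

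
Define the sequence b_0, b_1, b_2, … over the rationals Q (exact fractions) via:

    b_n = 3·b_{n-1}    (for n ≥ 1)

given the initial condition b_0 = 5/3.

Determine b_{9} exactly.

b_1 = 3·5/3 = 5
b_2 = 3·5 = 15
b_3 = 3·15 = 45
b_4 = 3·45 = 135
b_5 = 3·135 = 405
b_6 = 3·405 = 1215
b_7 = 3·1215 = 3645
b_8 = 3·3645 = 10935
b_9 = 3·10935 = 32805

32805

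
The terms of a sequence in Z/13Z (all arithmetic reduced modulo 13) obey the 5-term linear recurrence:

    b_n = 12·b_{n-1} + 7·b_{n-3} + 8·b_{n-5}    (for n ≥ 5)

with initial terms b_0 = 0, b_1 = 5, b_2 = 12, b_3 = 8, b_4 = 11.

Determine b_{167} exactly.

10

b_5 = 12·11 + 0·8 + 7·12 + 0·5 + 8·0 = 8
b_6 = 12·8 + 0·11 + 7·8 + 0·12 + 8·5 = 10
b_7 = 12·10 + 0·8 + 7·11 + 0·8 + 8·12 = 7
b_8 = 12·7 + 0·10 + 7·8 + 0·11 + 8·8 = 9
b_9 = 12·9 + 0·7 + 7·10 + 0·8 + 8·11 = 6
b_10 = 12·6 + 0·9 + 7·7 + 0·10 + 8·8 = 3
Continuing the recurrence:
  b_11 = 10;  b_12 = 10;  b_13 = 5;  b_14 = 9;  b_15 = 7;  b_16 = 4
  b_17 = 9;  b_18 = 2;  b_19 = 7;  b_20 = 8;  b_21 = 12;  b_22 = 5
  b_23 = 2;  b_24 = 8;  b_25 = 0;  b_26 = 6;  b_27 = 12;  b_28 = 4
  b_29 = 11;  b_30 = 8;  b_31 = 3;  b_32 = 1;  b_33 = 9;  b_34 = 9
  b_35 = 10;  b_36 = 12;  b_37 = 7;  b_38 = 5;  b_39 = 8;  b_40 = 4
  b_41 = 10;  b_42 = 11;  b_43 = 5;  b_44 = 12;  b_45 = 6;  b_46 = 5
  b_47 = 11;  b_48 = 6;  b_49 = 8;  b_50 = 0;  b_51 = 4;  b_52 = 10
  b_53 = 12;  b_54 = 2;  b_55 = 3;  b_56 = 9;  b_57 = 7;  b_58 = 6
  b_59 = 8;  b_60 = 0;  b_61 = 10;  b_62 = 11;  b_63 = 11;  b_64 = 6
  b_65 = 6;  b_66 = 8;  b_67 = 5;  b_68 = 8;  b_69 = 5;  b_70 = 0
  b_71 = 3;  b_72 = 7;  b_73 = 5;  b_74 = 4;  b_75 = 6;  b_76 = 1
  b_77 = 5;  b_78 = 12;  b_79 = 1;  b_80 = 4;  b_81 = 10;  b_82 = 11
  b_83 = 9;  b_84 = 4;  b_85 = 1;  b_86 = 12;  b_87 = 0;  b_88 = 1
  b_89 = 11;  b_90 = 10;  b_91 = 2;  b_92 = 10;  b_93 = 3;  b_94 = 8
  b_95 = 12;  b_96 = 12;  b_97 = 7;  b_98 = 10;  b_99 = 8;  b_100 = 7
  b_101 = 3;  b_102 = 5;  b_103 = 7;  b_104 = 0;  b_105 = 0;  b_106 = 8
  b_107 = 6;  b_108 = 11;  b_109 = 6;  b_110 = 10;  b_111 = 1;  b_112 = 11
  b_113 = 4;  b_114 = 12;  b_115 = 2;  b_116 = 8;  b_117 = 8;  b_118 = 12
  b_119 = 10;  b_120 = 10;  b_121 = 8;  b_122 = 9;  b_123 = 1;  b_124 = 5
  b_125 = 8;  b_126 = 11;  b_127 = 5;  b_128 = 7;  b_129 = 6;  b_130 = 2
  b_131 = 5;  b_132 = 12;  b_133 = 6;  b_134 = 12;  b_135 = 10;  b_136 = 7
  b_137 = 4;  b_138 = 10;  b_139 = 5;  b_140 = 12;  b_141 = 10;  b_142 = 5
  b_143 = 3;  b_144 = 3;  b_145 = 11;  b_146 = 12;  b_147 = 10;  b_148 = 0
  b_149 = 4;  b_150 = 11;  b_151 = 7;  b_152 = 10;  b_153 = 2;  b_154 = 1
  b_155 = 1;  b_156 = 4;  b_157 = 5;  b_158 = 5;  b_159 = 5;  b_160 = 12
  b_161 = 3;  b_162 = 7;  b_163 = 0;  b_164 = 9;  b_165 = 6
b_166 = 12·6 + 0·9 + 7·0 + 0·7 + 8·3 = 5
b_167 = 12·5 + 0·6 + 7·9 + 0·0 + 8·7 = 10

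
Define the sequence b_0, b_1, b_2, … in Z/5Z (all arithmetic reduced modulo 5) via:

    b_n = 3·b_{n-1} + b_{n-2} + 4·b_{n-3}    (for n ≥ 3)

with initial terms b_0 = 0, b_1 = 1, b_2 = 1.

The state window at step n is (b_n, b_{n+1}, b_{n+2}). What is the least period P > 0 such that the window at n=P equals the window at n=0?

n=0: window = (0, 1, 1)
n=1: window = (1, 1, 4)
n=2: window = (1, 4, 2)
n=3: window = (4, 2, 4)
n=4: window = (2, 4, 0)
n=5: window = (4, 0, 2)
n=6: window = (0, 2, 2)
n=7: window = (2, 2, 3)
n=8: window = (2, 3, 4)
n=9: window = (3, 4, 3)
n=10: window = (4, 3, 0)
n=11: window = (3, 0, 4)
n=12: window = (0, 4, 4)
n=13: window = (4, 4, 1)
n=14: window = (4, 1, 3)
n=15: window = (1, 3, 1)
n=16: window = (3, 1, 0)
n=17: window = (1, 0, 3)
n=18: window = (0, 3, 3)
n=19: window = (3, 3, 2)
n=20: window = (3, 2, 1)
n=21: window = (2, 1, 2)
n=22: window = (1, 2, 0)
n=23: window = (2, 0, 1)
n=24: window = (0, 1, 1)
window at n=24 equals window at n=0 → period = 24

24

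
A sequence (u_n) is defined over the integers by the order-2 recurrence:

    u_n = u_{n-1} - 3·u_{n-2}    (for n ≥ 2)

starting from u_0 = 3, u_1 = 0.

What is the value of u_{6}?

u_2 = 1·0 + -3·3 = -9
u_3 = 1·-9 + -3·0 = -9
u_4 = 1·-9 + -3·-9 = 18
u_5 = 1·18 + -3·-9 = 45
u_6 = 1·45 + -3·18 = -9

-9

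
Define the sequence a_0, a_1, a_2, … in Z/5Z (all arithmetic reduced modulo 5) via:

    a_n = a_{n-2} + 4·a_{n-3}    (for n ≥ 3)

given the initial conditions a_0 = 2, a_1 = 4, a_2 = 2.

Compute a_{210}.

a_3 = 0·2 + 1·4 + 4·2 = 2
a_4 = 0·2 + 1·2 + 4·4 = 3
a_5 = 0·3 + 1·2 + 4·2 = 0
a_6 = 0·0 + 1·3 + 4·2 = 1
a_7 = 0·1 + 1·0 + 4·3 = 2
a_8 = 0·2 + 1·1 + 4·0 = 1
a_9 = 0·1 + 1·2 + 4·1 = 1
a_10 = 0·1 + 1·1 + 4·2 = 4
a_11 = 0·4 + 1·1 + 4·1 = 0
a_12 = 0·0 + 1·4 + 4·1 = 3
a_13 = 0·3 + 1·0 + 4·4 = 1
a_14 = 0·1 + 1·3 + 4·0 = 3
a_15 = 0·3 + 1·1 + 4·3 = 3
a_16 = 0·3 + 1·3 + 4·1 = 2
a_17 = 0·2 + 1·3 + 4·3 = 0
a_18 = 0·0 + 1·2 + 4·3 = 4
a_19 = 0·4 + 1·0 + 4·2 = 3
a_20 = 0·3 + 1·4 + 4·0 = 4
a_21 = 0·4 + 1·3 + 4·4 = 4
a_22 = 0·4 + 1·4 + 4·3 = 1
a_23 = 0·1 + 1·4 + 4·4 = 0
a_24 = 0·0 + 1·1 + 4·4 = 2
a_25 = 0·2 + 1·0 + 4·1 = 4
a_26 = 0·4 + 1·2 + 4·0 = 2
(a_24, a_25, a_26) = (2, 4, 2) = (a_0, a_1, a_2), so the sequence has period 24.
210 ≡ 18 (mod 24), hence a_210 = a_18 = 4.

4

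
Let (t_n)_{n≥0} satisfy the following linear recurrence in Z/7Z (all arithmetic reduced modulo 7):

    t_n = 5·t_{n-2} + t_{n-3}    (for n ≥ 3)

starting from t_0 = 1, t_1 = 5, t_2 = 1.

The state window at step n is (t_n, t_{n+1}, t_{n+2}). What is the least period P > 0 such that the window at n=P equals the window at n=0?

n=0: window = (1, 5, 1)
n=1: window = (5, 1, 5)
n=2: window = (1, 5, 3)
n=3: window = (5, 3, 5)
n=4: window = (3, 5, 6)
n=5: window = (5, 6, 0)
n=6: window = (6, 0, 0)
n=7: window = (0, 0, 6)
n=8: window = (0, 6, 0)
n=9: window = (6, 0, 2)
n=10: window = (0, 2, 6)
n=11: window = (2, 6, 3)
n=12: window = (6, 3, 4)
n=13: window = (3, 4, 0)
n=14: window = (4, 0, 2)
n=15: window = (0, 2, 4)
n=16: window = (2, 4, 3)
n=17: window = (4, 3, 1)
n=18: window = (3, 1, 5)
n=19: window = (1, 5, 1)
window at n=19 equals window at n=0 → period = 19

19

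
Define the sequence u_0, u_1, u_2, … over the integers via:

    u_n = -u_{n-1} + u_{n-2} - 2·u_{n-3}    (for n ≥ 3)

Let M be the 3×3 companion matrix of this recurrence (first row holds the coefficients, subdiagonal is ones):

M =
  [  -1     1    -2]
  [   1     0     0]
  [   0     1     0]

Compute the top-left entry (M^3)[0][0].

-5

(M^3)[0][0] is the top entry after applying M 3 times to the unit state (1, 0, 0). Equivalently it is h_{5} for the auxiliary sequence (h_n) obeying the same recurrence with h_2 = 1 and h_i = 0 for 0 ≤ i < 2:
h_3 = -1·1 + 1·0 + -2·0 = -1
h_4 = -1·-1 + 1·1 + -2·0 = 2
h_5 = -1·2 + 1·-1 + -2·1 = -5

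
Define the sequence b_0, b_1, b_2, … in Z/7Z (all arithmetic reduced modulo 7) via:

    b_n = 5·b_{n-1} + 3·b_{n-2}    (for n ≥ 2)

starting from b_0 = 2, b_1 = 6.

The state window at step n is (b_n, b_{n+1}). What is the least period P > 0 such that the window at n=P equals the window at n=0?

3

n=0: window = (2, 6)
n=1: window = (6, 1)
n=2: window = (1, 2)
n=3: window = (2, 6)
window at n=3 equals window at n=0 → period = 3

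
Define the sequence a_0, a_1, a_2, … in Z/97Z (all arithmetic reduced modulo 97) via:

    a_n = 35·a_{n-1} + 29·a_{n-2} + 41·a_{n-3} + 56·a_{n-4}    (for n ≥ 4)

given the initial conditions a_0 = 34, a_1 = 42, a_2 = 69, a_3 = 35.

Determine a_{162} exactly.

74

a_4 = 35·35 + 29·69 + 41·42 + 56·34 = 62
a_5 = 35·62 + 29·35 + 41·69 + 56·42 = 24
a_6 = 35·24 + 29·62 + 41·35 + 56·69 = 80
a_7 = 35·80 + 29·24 + 41·62 + 56·35 = 44
a_8 = 35·44 + 29·80 + 41·24 + 56·62 = 71
a_9 = 35·71 + 29·44 + 41·80 + 56·24 = 43
Continuing the recurrence:
  a_10 = 51;  a_11 = 65;  a_12 = 84;  a_13 = 12;  a_14 = 35;  a_15 = 24
  a_16 = 67;  a_17 = 7;  a_18 = 88;  a_19 = 2;  a_20 = 65;  a_21 = 28
  a_22 = 18;  a_23 = 48;  a_24 = 6;  a_25 = 28;  a_26 = 56;  a_27 = 80
  a_28 = 88;  a_29 = 49;  a_30 = 13;  a_31 = 70;  a_32 = 64;  a_33 = 78
  a_34 = 36;  a_35 = 75;  a_36 = 72;  a_37 = 63;  a_38 = 72;  a_39 = 53
  a_40 = 82;  a_41 = 23;  a_42 = 76;  a_43 = 54;  a_44 = 26;  a_45 = 90
  a_46 = 92;  a_47 = 26;  a_48 = 91;  a_49 = 44;  a_50 = 18;  a_51 = 12
  a_52 = 82;  a_53 = 18;  a_54 = 46;  a_55 = 55;  a_56 = 53;  a_57 = 39
  a_58 = 70;  a_59 = 7;  a_60 = 52;  a_61 = 93;  a_62 = 46;  a_63 = 41
  a_64 = 85;  a_65 = 6;  a_66 = 45;  a_67 = 61;  a_68 = 7;  a_69 = 24
  a_70 = 50;  a_71 = 38;  a_72 = 82;  a_73 = 91;  a_74 = 27;  a_75 = 53
  a_76 = 0;  a_77 = 77;  a_78 = 75;  a_79 = 66;  a_80 = 76;  a_81 = 30
  a_82 = 72;  a_83 = 17;  a_84 = 21;  a_85 = 40;  a_86 = 45;  a_87 = 86
  a_88 = 50;  a_89 = 84;  a_90 = 57;  a_91 = 45;  a_92 = 63;  a_93 = 75
  a_94 = 80;  a_95 = 87;  a_96 = 37;  a_97 = 46;  a_98 = 60;  a_99 = 26
  a_100 = 12;  a_101 = 2;  a_102 = 91;  a_103 = 50;  a_104 = 2;  a_105 = 28
  a_106 = 36;  a_107 = 7;  a_108 = 27;  a_109 = 21;  a_110 = 38;  a_111 = 43
  a_112 = 33;  a_113 = 92;  a_114 = 17;  a_115 = 40;  a_116 = 44;  a_117 = 13
  a_118 = 55;  a_119 = 41;  a_120 = 13;  a_121 = 68;  a_122 = 49;  a_123 = 17
  a_124 = 3;  a_125 = 13;  a_126 = 6;  a_127 = 13;  a_128 = 69;  a_129 = 80
  a_130 = 44;  a_131 = 45;  a_132 = 4;  a_133 = 66;  a_134 = 42;  a_135 = 54
  a_136 = 24;  a_137 = 64;  a_138 = 33;  a_139 = 35;  a_140 = 39;  a_141 = 42
  a_142 = 64;  a_143 = 33;  a_144 = 30;  a_145 = 96;  a_146 = 49;  a_147 = 11
  a_148 = 50;  a_149 = 45;  a_150 = 12;  a_151 = 26;  a_152 = 83;  a_153 = 75
  a_154 = 77;  a_155 = 29;  a_156 = 10;  a_157 = 12;  a_158 = 3;  a_159 = 62
  a_160 = 11
a_161 = 35·11 + 29·62 + 41·3 + 56·12 = 68
a_162 = 35·68 + 29·11 + 41·62 + 56·3 = 74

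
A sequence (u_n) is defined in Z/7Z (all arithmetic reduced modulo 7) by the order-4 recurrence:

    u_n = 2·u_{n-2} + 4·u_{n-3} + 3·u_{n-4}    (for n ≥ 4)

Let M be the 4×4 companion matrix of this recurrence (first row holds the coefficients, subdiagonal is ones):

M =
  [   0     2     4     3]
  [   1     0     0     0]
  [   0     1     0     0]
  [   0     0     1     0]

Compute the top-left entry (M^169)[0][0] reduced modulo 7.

(M^169)[0][0] is the top entry after applying M 169 times to the unit state (1, 0, 0, 0). Equivalently it is h_{172} for the auxiliary sequence (h_n) obeying the same recurrence with h_3 = 1 and h_i = 0 for 0 ≤ i < 3:
h_4 = 0·1 + 2·0 + 4·0 + 3·0 = 0
h_5 = 0·0 + 2·1 + 4·0 + 3·0 = 2
h_6 = 0·2 + 2·0 + 4·1 + 3·0 = 4
h_7 = 0·4 + 2·2 + 4·0 + 3·1 = 0
h_8 = 0·0 + 2·4 + 4·2 + 3·0 = 2
h_9 = 0·2 + 2·0 + 4·4 + 3·2 = 1
Continuing the recurrence:
  h_10 = 2;  h_11 = 3;  h_12 = 0;  h_13 = 3;  h_14 = 4;  h_15 = 1
  h_16 = 6;  h_17 = 6;  h_18 = 0;  h_19 = 4;  h_20 = 0;  h_21 = 5
  h_22 = 2;  h_23 = 1;  h_24 = 3;  h_25 = 4;  h_26 = 2;  h_27 = 2
  h_28 = 1;  h_29 = 3;  h_30 = 2;  h_31 = 2;  h_32 = 5;  h_33 = 0
  h_34 = 3;  h_35 = 5;  h_36 = 0;  h_37 = 1;  h_38 = 1;  h_39 = 3
  h_40 = 6;  h_41 = 6;  h_42 = 6;  h_43 = 3;  h_44 = 5;  h_45 = 6
  h_46 = 5;  h_47 = 6;  h_48 = 0;  h_49 = 1;  h_50 = 4;  h_51 = 6
  h_52 = 5;  h_53 = 3;  h_54 = 4;  h_55 = 2;  h_56 = 0;  h_57 = 1
  h_58 = 6;  h_59 = 1;  h_60 = 2;  h_61 = 1;  h_62 = 5;  h_63 = 6
  h_64 = 6;  h_65 = 0;  h_66 = 2;  h_67 = 0;  h_68 = 1;  h_69 = 1
  h_70 = 1;  h_71 = 6;  h_72 = 2;  h_73 = 5;  h_74 = 3;  h_75 = 1
  h_76 = 4;  h_77 = 1;  h_78 = 0;  h_79 = 0;  h_80 = 2;  h_81 = 3
  h_82 = 4;  h_83 = 0;  h_84 = 5;  h_85 = 4;  h_86 = 1;  h_87 = 0
  h_88 = 5;  h_89 = 2;  h_90 = 6;  h_91 = 3;  h_92 = 0;  h_93 = 1
  h_94 = 2;  h_95 = 4;  h_96 = 1;  h_97 = 5;  h_98 = 3;  h_99 = 5
  h_100 = 1;  h_101 = 2;  h_102 = 3;  h_103 = 2;  h_104 = 3;  h_105 = 1
  h_106 = 2;  h_107 = 6;  h_108 = 3;  h_109 = 2;  h_110 = 1;  h_111 = 6
  h_112 = 5;  h_113 = 1;  h_114 = 2;  h_115 = 5;  h_116 = 2;  h_117 = 0
  h_118 = 2;  h_119 = 2;  h_120 = 3;  h_121 = 5;  h_122 = 6;  h_123 = 0
  h_124 = 6;  h_125 = 4;  h_126 = 2;  h_127 = 4;  h_128 = 3;  h_129 = 0
  h_130 = 0;  h_131 = 3;  h_132 = 2;  h_133 = 6;  h_134 = 2;  h_135 = 1
  h_136 = 6;  h_137 = 0;  h_138 = 1;  h_139 = 6;  h_140 = 6;  h_141 = 2
  h_142 = 4;  h_143 = 4;  h_144 = 6;  h_145 = 2;  h_146 = 5;  h_147 = 5
  h_148 = 1;  h_149 = 1;  h_150 = 2;  h_151 = 0;  h_152 = 4;  h_153 = 4
  h_154 = 0;  h_155 = 3;  h_156 = 0;  h_157 = 4;  h_158 = 5;  h_159 = 3
  h_160 = 5;  h_161 = 3;  h_162 = 2;  h_163 = 0;  h_164 = 3;  h_165 = 3
  h_166 = 5;  h_167 = 4;  h_168 = 3;  h_169 = 2;  h_170 = 2
h_171 = 0·2 + 2·2 + 4·3 + 3·4 = 0
h_172 = 0·0 + 2·2 + 4·2 + 3·3 = 0

0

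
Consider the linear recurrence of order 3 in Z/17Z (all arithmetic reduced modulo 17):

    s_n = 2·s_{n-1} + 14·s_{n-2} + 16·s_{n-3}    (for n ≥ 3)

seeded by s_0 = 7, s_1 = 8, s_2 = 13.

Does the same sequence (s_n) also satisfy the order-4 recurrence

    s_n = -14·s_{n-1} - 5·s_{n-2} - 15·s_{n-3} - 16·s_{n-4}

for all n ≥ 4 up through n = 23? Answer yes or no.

Terms s_0..s_23: 7, 8, 13, 12, 11, 7, 3, 8, 0, 7, 6, 8, 8, 3, 8, 16, 5, 5, 13, 6, 2, 7, 2, 15
n=4: candidate gives 11, actual s_4 = 11 ✓
n=5: candidate gives 7, actual s_5 = 7 ✓
n=6: candidate gives 3, actual s_6 = 3 ✓
n=7: candidate gives 8, actual s_7 = 8 ✓
n=8: candidate gives 0, actual s_8 = 0 ✓
n=9: candidate gives 7, actual s_9 = 7 ✓
n=10: candidate gives 6, actual s_10 = 6 ✓
n=11: candidate gives 8, actual s_11 = 8 ✓
n=12: candidate gives 8, actual s_12 = 8 ✓
n=13: candidate gives 3, actual s_13 = 3 ✓
n=14: candidate gives 8, actual s_14 = 8 ✓
n=15: candidate gives 16, actual s_15 = 16 ✓
n=16: candidate gives 5, actual s_16 = 5 ✓
n=17: candidate gives 5, actual s_17 = 5 ✓
n=18: candidate gives 13, actual s_18 = 13 ✓
n=19: candidate gives 6, actual s_19 = 6 ✓
n=20: candidate gives 2, actual s_20 = 2 ✓
n=21: candidate gives 7, actual s_21 = 7 ✓
n=22: candidate gives 2, actual s_22 = 2 ✓
n=23: candidate gives 15, actual s_23 = 15 ✓

yes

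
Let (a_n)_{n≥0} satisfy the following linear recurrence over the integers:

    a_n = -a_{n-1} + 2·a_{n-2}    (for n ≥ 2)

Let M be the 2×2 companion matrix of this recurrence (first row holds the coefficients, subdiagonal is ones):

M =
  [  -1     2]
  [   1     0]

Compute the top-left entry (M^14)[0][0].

(M^14)[0][0] is the top entry after applying M 14 times to the unit state (1, 0). Equivalently it is h_{15} for the auxiliary sequence (h_n) obeying the same recurrence with h_1 = 1 and h_i = 0 for 0 ≤ i < 1:
h_2 = -1·1 + 2·0 = -1
h_3 = -1·-1 + 2·1 = 3
h_4 = -1·3 + 2·-1 = -5
h_5 = -1·-5 + 2·3 = 11
h_6 = -1·11 + 2·-5 = -21
h_7 = -1·-21 + 2·11 = 43
h_8 = -1·43 + 2·-21 = -85
h_9 = -1·-85 + 2·43 = 171
h_10 = -1·171 + 2·-85 = -341
h_11 = -1·-341 + 2·171 = 683
h_12 = -1·683 + 2·-341 = -1365
h_13 = -1·-1365 + 2·683 = 2731
h_14 = -1·2731 + 2·-1365 = -5461
h_15 = -1·-5461 + 2·2731 = 10923

10923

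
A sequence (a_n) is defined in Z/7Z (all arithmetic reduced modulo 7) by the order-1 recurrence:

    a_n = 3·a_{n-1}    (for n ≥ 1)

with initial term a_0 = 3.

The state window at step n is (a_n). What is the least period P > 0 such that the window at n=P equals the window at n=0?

6

n=0: window = (3)
n=1: window = (2)
n=2: window = (6)
n=3: window = (4)
n=4: window = (5)
n=5: window = (1)
n=6: window = (3)
window at n=6 equals window at n=0 → period = 6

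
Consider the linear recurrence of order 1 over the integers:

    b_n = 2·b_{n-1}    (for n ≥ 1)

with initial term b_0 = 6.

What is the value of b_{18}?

1572864

b_1 = 2·6 = 12
b_2 = 2·12 = 24
b_3 = 2·24 = 48
b_4 = 2·48 = 96
b_5 = 2·96 = 192
b_6 = 2·192 = 384
b_7 = 2·384 = 768
b_8 = 2·768 = 1536
b_9 = 2·1536 = 3072
b_10 = 2·3072 = 6144
b_11 = 2·6144 = 12288
b_12 = 2·12288 = 24576
b_13 = 2·24576 = 49152
b_14 = 2·49152 = 98304
b_15 = 2·98304 = 196608
b_16 = 2·196608 = 393216
b_17 = 2·393216 = 786432
b_18 = 2·786432 = 1572864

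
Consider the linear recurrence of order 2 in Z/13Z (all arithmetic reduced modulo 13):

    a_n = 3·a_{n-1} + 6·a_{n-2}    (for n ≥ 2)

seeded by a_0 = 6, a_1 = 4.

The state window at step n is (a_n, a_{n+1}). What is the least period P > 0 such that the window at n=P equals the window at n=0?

168

n=0: window = (6, 4)
n=1: window = (4, 9)
n=2: window = (9, 12)
n=3: window = (12, 12)
n=4: window = (12, 4)
n=5: window = (4, 6)
n=6: window = (6, 3)
n=7: window = (3, 6)
n=8: window = (6, 10)
n=9: window = (10, 1)
n=10: window = (1, 11)
n=11: window = (11, 0)
n=12: window = (0, 1)
n=13: window = (1, 3)
n=14: window = (3, 2)
n=15: window = (2, 11)
n=16: window = (11, 6)
n=17: window = (6, 6)
n=18: window = (6, 2)
n=19: window = (2, 3)
n=20: window = (3, 8)
n=21: window = (8, 3)
n=22: window = (3, 5)
n=23: window = (5, 7)
n=24: window = (7, 12)
n=25: window = (12, 0)
n=26: window = (0, 7)
n=27: window = (7, 8)
n=28: window = (8, 1)
n=29: window = (1, 12)
n=30: window = (12, 3)
n=31: window = (3, 3)
n=32: window = (3, 1)
n=33: window = (1, 8)
n=34: window = (8, 4)
n=35: window = (4, 8)
n=36: window = (8, 9)
n=37: window = (9, 10)
n=38: window = (10, 6)
n=39: window = (6, 0)
n=40: window = (0, 10)
…
n=166: window = (0, 2)
n=167: window = (2, 6)
n=168: window = (6, 4)
window at n=168 equals window at n=0 → period = 168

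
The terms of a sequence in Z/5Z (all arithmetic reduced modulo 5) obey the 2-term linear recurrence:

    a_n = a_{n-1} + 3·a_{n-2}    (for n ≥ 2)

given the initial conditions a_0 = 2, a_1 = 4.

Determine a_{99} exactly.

a_2 = 1·4 + 3·2 = 0
a_3 = 1·0 + 3·4 = 2
a_4 = 1·2 + 3·0 = 2
a_5 = 1·2 + 3·2 = 3
a_6 = 1·3 + 3·2 = 4
a_7 = 1·4 + 3·3 = 3
a_8 = 1·3 + 3·4 = 0
a_9 = 1·0 + 3·3 = 4
a_10 = 1·4 + 3·0 = 4
a_11 = 1·4 + 3·4 = 1
a_12 = 1·1 + 3·4 = 3
a_13 = 1·3 + 3·1 = 1
a_14 = 1·1 + 3·3 = 0
a_15 = 1·0 + 3·1 = 3
a_16 = 1·3 + 3·0 = 3
a_17 = 1·3 + 3·3 = 2
a_18 = 1·2 + 3·3 = 1
a_19 = 1·1 + 3·2 = 2
a_20 = 1·2 + 3·1 = 0
a_21 = 1·0 + 3·2 = 1
a_22 = 1·1 + 3·0 = 1
a_23 = 1·1 + 3·1 = 4
a_24 = 1·4 + 3·1 = 2
a_25 = 1·2 + 3·4 = 4
(a_24, a_25) = (2, 4) = (a_0, a_1), so the sequence has period 24.
99 ≡ 3 (mod 24), hence a_99 = a_3 = 2.

2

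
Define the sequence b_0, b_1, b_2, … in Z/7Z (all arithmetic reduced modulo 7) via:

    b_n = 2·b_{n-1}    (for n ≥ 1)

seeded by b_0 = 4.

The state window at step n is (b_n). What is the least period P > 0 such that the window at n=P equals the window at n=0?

n=0: window = (4)
n=1: window = (1)
n=2: window = (2)
n=3: window = (4)
window at n=3 equals window at n=0 → period = 3

3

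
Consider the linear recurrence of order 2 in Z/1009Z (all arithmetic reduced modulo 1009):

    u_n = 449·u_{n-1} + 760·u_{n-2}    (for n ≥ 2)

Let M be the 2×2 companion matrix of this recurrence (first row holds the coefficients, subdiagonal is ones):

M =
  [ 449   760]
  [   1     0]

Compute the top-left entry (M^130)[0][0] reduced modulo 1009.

(M^130)[0][0] is the top entry after applying M 130 times to the unit state (1, 0). Equivalently it is h_{131} for the auxiliary sequence (h_n) obeying the same recurrence with h_1 = 1 and h_i = 0 for 0 ≤ i < 1:
h_2 = 449·1 + 760·0 = 449
h_3 = 449·449 + 760·1 = 561
h_4 = 449·561 + 760·449 = 846
h_5 = 449·846 + 760·561 = 23
h_6 = 449·23 + 760·846 = 464
h_7 = 449·464 + 760·23 = 809
h_8 = 449·809 + 760·464 = 500
h_9 = 449·500 + 760·809 = 861
h_10 = 449·861 + 760·500 = 758
h_11 = 449·758 + 760·861 = 837
h_12 = 449·837 + 760·758 = 406
h_13 = 449·406 + 760·837 = 115
h_14 = 449·115 + 760·406 = 991
h_15 = 449·991 + 760·115 = 616
h_16 = 449·616 + 760·991 = 564
h_17 = 449·564 + 760·616 = 970
h_18 = 449·970 + 760·564 = 466
h_19 = 449·466 + 760·970 = 1001
h_20 = 449·1001 + 760·466 = 445
h_21 = 449·445 + 760·1001 = 1006
h_22 = 449·1006 + 760·445 = 856
h_23 = 449·856 + 760·1006 = 662
h_24 = 449·662 + 760·856 = 347
h_25 = 449·347 + 760·662 = 46
h_26 = 449·46 + 760·347 = 845
h_27 = 449·845 + 760·46 = 675
h_28 = 449·675 + 760·845 = 851
h_29 = 449·851 + 760·675 = 116
h_30 = 449·116 + 760·851 = 616
h_31 = 449·616 + 760·116 = 495
h_32 = 449·495 + 760·616 = 259
h_33 = 449·259 + 760·495 = 99
h_34 = 449·99 + 760·259 = 140
h_35 = 449·140 + 760·99 = 876
h_36 = 449·876 + 760·140 = 269
h_37 = 449·269 + 760·876 = 530
h_38 = 449·530 + 760·269 = 468
h_39 = 449·468 + 760·530 = 469
h_40 = 449·469 + 760·468 = 212
h_41 = 449·212 + 760·469 = 605
h_42 = 449·605 + 760·212 = 913
h_43 = 449·913 + 760·605 = 988
h_44 = 449·988 + 760·913 = 349
h_45 = 449·349 + 760·988 = 490
h_46 = 449·490 + 760·349 = 930
h_47 = 449·930 + 760·490 = 932
h_48 = 449·932 + 760·930 = 233
h_49 = 449·233 + 760·932 = 692
h_50 = 449·692 + 760·233 = 441
h_51 = 449·441 + 760·692 = 476
h_52 = 449·476 + 760·441 = 997
h_53 = 449·997 + 760·476 = 195
h_54 = 449·195 + 760·997 = 742
h_55 = 449·742 + 760·195 = 65
h_56 = 449·65 + 760·742 = 822
h_57 = 449·822 + 760·65 = 752
h_58 = 449·752 + 760·822 = 791
h_59 = 449·791 + 760·752 = 417
h_60 = 449·417 + 760·791 = 364
h_61 = 449·364 + 760·417 = 72
h_62 = 449·72 + 760·364 = 214
h_63 = 449·214 + 760·72 = 465
h_64 = 449·465 + 760·214 = 113
h_65 = 449·113 + 760·465 = 537
h_66 = 449·537 + 760·113 = 77
h_67 = 449·77 + 760·537 = 751
h_68 = 449·751 + 760·77 = 191
h_69 = 449·191 + 760·751 = 669
h_70 = 449·669 + 760·191 = 572
h_71 = 449·572 + 760·669 = 446
h_72 = 449·446 + 760·572 = 313
h_73 = 449·313 + 760·446 = 222
h_74 = 449·222 + 760·313 = 552
h_75 = 449·552 + 760·222 = 860
h_76 = 449·860 + 760·552 = 478
h_77 = 449·478 + 760·860 = 482
h_78 = 449·482 + 760·478 = 532
h_79 = 449·532 + 760·482 = 797
h_80 = 449·797 + 760·532 = 378
h_81 = 449·378 + 760·797 = 530
h_82 = 449·530 + 760·378 = 570
h_83 = 449·570 + 760·530 = 862
h_84 = 449·862 + 760·570 = 930
h_85 = 449·930 + 760·862 = 123
h_86 = 449·123 + 760·930 = 232
h_87 = 449·232 + 760·123 = 893
h_88 = 449·893 + 760·232 = 129
h_89 = 449·129 + 760·893 = 31
h_90 = 449·31 + 760·129 = 969
h_91 = 449·969 + 760·31 = 555
h_92 = 449·555 + 760·969 = 851
h_93 = 449·851 + 760·555 = 735
h_94 = 449·735 + 760·851 = 63
h_95 = 449·63 + 760·735 = 658
h_96 = 449·658 + 760·63 = 262
h_97 = 449·262 + 760·658 = 210
h_98 = 449·210 + 760·262 = 800
h_99 = 449·800 + 760·210 = 174
h_100 = 449·174 + 760·800 = 6
h_101 = 449·6 + 760·174 = 737
h_102 = 449·737 + 760·6 = 485
h_103 = 449·485 + 760·737 = 955
h_104 = 449·955 + 760·485 = 285
h_105 = 449·285 + 760·955 = 151
h_106 = 449·151 + 760·285 = 870
h_107 = 449·870 + 760·151 = 890
h_108 = 449·890 + 760·870 = 351
h_109 = 449·351 + 760·890 = 565
h_110 = 449·565 + 760·351 = 810
h_111 = 449·810 + 760·565 = 16
h_112 = 449·16 + 760·810 = 231
h_113 = 449·231 + 760·16 = 853
h_114 = 449·853 + 760·231 = 580
h_115 = 449·580 + 760·853 = 600
h_116 = 449·600 + 760·580 = 873
h_117 = 449·873 + 760·600 = 417
h_118 = 449·417 + 760·873 = 126
h_119 = 449·126 + 760·417 = 164
h_120 = 449·164 + 760·126 = 893
h_121 = 449·893 + 760·164 = 917
h_122 = 449·917 + 760·893 = 693
h_123 = 449·693 + 760·917 = 86
h_124 = 449·86 + 760·693 = 254
h_125 = 449·254 + 760·86 = 813
h_126 = 449·813 + 760·254 = 100
h_127 = 449·100 + 760·813 = 876
h_128 = 449·876 + 760·100 = 139
h_129 = 449·139 + 760·876 = 682
h_130 = 449·682 + 760·139 = 186
h_131 = 449·186 + 760·682 = 470

470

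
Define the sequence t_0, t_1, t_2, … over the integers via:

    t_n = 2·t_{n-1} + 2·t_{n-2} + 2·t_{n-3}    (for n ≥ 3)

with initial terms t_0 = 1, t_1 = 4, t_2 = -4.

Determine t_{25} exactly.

13136641024

t_3 = 2·-4 + 2·4 + 2·1 = 2
t_4 = 2·2 + 2·-4 + 2·4 = 4
t_5 = 2·4 + 2·2 + 2·-4 = 4
t_6 = 2·4 + 2·4 + 2·2 = 20
t_7 = 2·20 + 2·4 + 2·4 = 56
t_8 = 2·56 + 2·20 + 2·4 = 160
t_9 = 2·160 + 2·56 + 2·20 = 472
t_10 = 2·472 + 2·160 + 2·56 = 1376
t_11 = 2·1376 + 2·472 + 2·160 = 4016
t_12 = 2·4016 + 2·1376 + 2·472 = 11728
t_13 = 2·11728 + 2·4016 + 2·1376 = 34240
t_14 = 2·34240 + 2·11728 + 2·4016 = 99968
t_15 = 2·99968 + 2·34240 + 2·11728 = 291872
t_16 = 2·291872 + 2·99968 + 2·34240 = 852160
t_17 = 2·852160 + 2·291872 + 2·99968 = 2488000
t_18 = 2·2488000 + 2·852160 + 2·291872 = 7264064
t_19 = 2·7264064 + 2·2488000 + 2·852160 = 21208448
t_20 = 2·21208448 + 2·7264064 + 2·2488000 = 61921024
t_21 = 2·61921024 + 2·21208448 + 2·7264064 = 180787072
t_22 = 2·180787072 + 2·61921024 + 2·21208448 = 527833088
t_23 = 2·527833088 + 2·180787072 + 2·61921024 = 1541082368
t_24 = 2·1541082368 + 2·527833088 + 2·180787072 = 4499405056
t_25 = 2·4499405056 + 2·1541082368 + 2·527833088 = 13136641024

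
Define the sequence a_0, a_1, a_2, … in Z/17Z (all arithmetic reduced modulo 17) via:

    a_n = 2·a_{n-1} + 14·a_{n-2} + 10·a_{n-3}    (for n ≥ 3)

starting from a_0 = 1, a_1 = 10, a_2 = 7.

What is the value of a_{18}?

a_3 = 2·7 + 14·10 + 10·1 = 11
a_4 = 2·11 + 14·7 + 10·10 = 16
a_5 = 2·16 + 14·11 + 10·7 = 1
a_6 = 2·1 + 14·16 + 10·11 = 13
a_7 = 2·13 + 14·1 + 10·16 = 13
a_8 = 2·13 + 14·13 + 10·1 = 14
a_9 = 2·14 + 14·13 + 10·13 = 0
a_10 = 2·0 + 14·14 + 10·13 = 3
a_11 = 2·3 + 14·0 + 10·14 = 10
a_12 = 2·10 + 14·3 + 10·0 = 11
a_13 = 2·11 + 14·10 + 10·3 = 5
a_14 = 2·5 + 14·11 + 10·10 = 9
a_15 = 2·9 + 14·5 + 10·11 = 11
a_16 = 2·11 + 14·9 + 10·5 = 11
a_17 = 2·11 + 14·11 + 10·9 = 11
a_18 = 2·11 + 14·11 + 10·11 = 14

14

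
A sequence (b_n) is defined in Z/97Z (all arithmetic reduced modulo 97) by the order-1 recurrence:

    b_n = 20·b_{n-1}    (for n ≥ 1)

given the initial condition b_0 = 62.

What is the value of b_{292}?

b_1 = 20·62 = 76
b_2 = 20·76 = 65
b_3 = 20·65 = 39
b_4 = 20·39 = 4
b_5 = 20·4 = 80
b_6 = 20·80 = 48
b_7 = 20·48 = 87
b_8 = 20·87 = 91
b_9 = 20·91 = 74
b_10 = 20·74 = 25
b_11 = 20·25 = 15
b_12 = 20·15 = 9
b_13 = 20·9 = 83
b_14 = 20·83 = 11
b_15 = 20·11 = 26
b_16 = 20·26 = 35
b_17 = 20·35 = 21
b_18 = 20·21 = 32
b_19 = 20·32 = 58
b_20 = 20·58 = 93
b_21 = 20·93 = 17
b_22 = 20·17 = 49
b_23 = 20·49 = 10
b_24 = 20·10 = 6
b_25 = 20·6 = 23
b_26 = 20·23 = 72
b_27 = 20·72 = 82
b_28 = 20·82 = 88
b_29 = 20·88 = 14
b_30 = 20·14 = 86
b_31 = 20·86 = 71
b_32 = 20·71 = 62
(b_32) = (62) = (b_0), so the sequence has period 32.
292 ≡ 4 (mod 32), hence b_292 = b_4 = 4.

4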